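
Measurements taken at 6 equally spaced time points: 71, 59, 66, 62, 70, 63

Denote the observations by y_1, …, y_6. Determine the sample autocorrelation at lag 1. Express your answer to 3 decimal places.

Mean ȳ = (71 + 59 + 66 + 62 + 70 + 63)/6 = 65.1667
Deviations from mean: 5.8333, -6.1667, 0.8333, -3.1667, 4.8333, -2.1667
Σ(y_t−ȳ)(y_{t+1}−ȳ) = (-35.9722) + (-5.1389) + (-2.6389) + (-15.3056) + (-10.4722) = -69.5278
Denominator Σ(y_t−ȳ)² = 110.8333
r_1 = -69.5278 / 110.8333 = -0.627

-0.627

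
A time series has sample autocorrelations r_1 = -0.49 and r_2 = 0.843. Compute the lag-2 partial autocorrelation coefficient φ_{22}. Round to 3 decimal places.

φ_{22} = (r_2 − r_1²) / (1 − r_1²)
r_1² = (-0.49)² = 0.2401
Numerator = 0.843 − 0.2401 = 0.6029; denominator = 1 − 0.2401 = 0.7599
φ_{22} = 0.6029 / 0.7599 = 0.793

0.793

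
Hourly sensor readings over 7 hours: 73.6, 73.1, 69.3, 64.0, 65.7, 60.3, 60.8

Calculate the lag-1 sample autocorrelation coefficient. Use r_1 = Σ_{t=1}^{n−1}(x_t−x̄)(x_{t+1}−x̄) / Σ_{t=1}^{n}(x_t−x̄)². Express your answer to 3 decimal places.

Mean x̄ = (73.6 + 73.1 + 69.3 + 64.0 + 65.7 + 60.3 + 60.8)/7 = 66.6857
Deviations from mean: 6.9143, 6.4143, 2.6143, -2.6857, -0.9857, -6.3857, -5.8857
Numerator Σ_{t=1}^{6}(x_t−x̄)(x_{t+1}−x̄) = 100.6241
Denominator Σ(x_t−x̄)² = 179.3886
r_1 = 100.6241 / 179.3886 = 0.561

0.561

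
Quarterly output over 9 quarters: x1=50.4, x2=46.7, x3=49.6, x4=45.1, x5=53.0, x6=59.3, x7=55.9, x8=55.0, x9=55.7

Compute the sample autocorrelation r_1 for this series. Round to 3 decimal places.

0.508

Mean x̄ = (50.4 + 46.7 + 49.6 + 45.1 + 53.0 + 59.3 + 55.9 + 55.0 + 55.7)/9 = 52.3000
Numerator Σ_{t=1}^{8}(x_t−x̄)(x_{t+1}−x̄) = 89.1600
Denominator Σ(x_t−x̄)² = 175.4000
r_1 = 89.1600 / 175.4000 = 0.508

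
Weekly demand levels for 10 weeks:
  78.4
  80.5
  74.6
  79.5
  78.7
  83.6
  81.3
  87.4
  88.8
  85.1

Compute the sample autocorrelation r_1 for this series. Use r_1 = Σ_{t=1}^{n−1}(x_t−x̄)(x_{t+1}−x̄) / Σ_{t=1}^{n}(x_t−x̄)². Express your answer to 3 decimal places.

0.518

Mean x̄ = (78.4 + 80.5 + 74.6 + 79.5 + 78.7 + 83.6 + 81.3 + 87.4 + 88.8 + 85.1)/10 = 81.7900
Numerator Σ_{t=1}^{9}(x_t−x̄)(x_{t+1}−x̄) = 90.4899
Denominator Σ(x_t−x̄)² = 174.7290
r_1 = 90.4899 / 174.7290 = 0.518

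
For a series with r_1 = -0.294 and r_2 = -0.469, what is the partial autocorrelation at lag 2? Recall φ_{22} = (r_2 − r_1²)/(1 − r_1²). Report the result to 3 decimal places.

-0.608

φ_{22} = (r_2 − r_1²) / (1 − r_1²)
r_1² = (-0.294)² = 0.086436
Numerator = -0.469 − 0.0864 = -0.5554; denominator = 1 − 0.0864 = 0.9136
φ_{22} = -0.5554 / 0.9136 = -0.608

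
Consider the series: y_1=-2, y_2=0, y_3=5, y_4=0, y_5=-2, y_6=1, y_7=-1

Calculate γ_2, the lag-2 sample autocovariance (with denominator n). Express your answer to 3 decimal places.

-2.638

Mean ȳ = (-2 + 0 + 5 + 0 − 2 + 1 − 1)/7 = 0.1429
Deviations: -2.1429, -0.1429, 4.8571, -0.1429, -2.1429, 0.8571, -1.1429
Σ_{t=1}^{5}(y_t−ȳ)(y_{t+2}−ȳ) = -18.4694
γ_2 = -18.4694 / 7 = -2.638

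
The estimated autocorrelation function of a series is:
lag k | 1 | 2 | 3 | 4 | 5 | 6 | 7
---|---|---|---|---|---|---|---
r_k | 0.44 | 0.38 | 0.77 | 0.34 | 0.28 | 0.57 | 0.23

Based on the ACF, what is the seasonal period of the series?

3

The largest autocorrelation is r_3 = 0.77, with a weaker echo at lag 6 (0.57); the remaining lags stay at or below 0.44. The elevated value at lag 1 (0.44), dropping to 0.38 at lag 2, reflects decaying short-term dependence rather than seasonality.
The dominant spike at lag 3 indicates a seasonal period of 3.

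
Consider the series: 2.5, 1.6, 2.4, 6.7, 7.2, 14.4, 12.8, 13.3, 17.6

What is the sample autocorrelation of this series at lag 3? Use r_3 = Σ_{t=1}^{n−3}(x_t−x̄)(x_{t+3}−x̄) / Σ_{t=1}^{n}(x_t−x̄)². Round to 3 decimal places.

0.080

Mean x̄ = (2.5 + 1.6 + 2.4 + 6.7 + 7.2 + 14.4 + 12.8 + 13.3 + 17.6)/9 = 8.7222
Σ(x_t−x̄)(x_{t+3}−x̄) = (12.5827) + (10.8416) + (-35.8962) + (-8.2462) + (-6.9684) + (50.4060) = 22.7196
Denominator Σ(x_t−x̄)² = 284.4556
r_3 = 22.7196 / 284.4556 = 0.080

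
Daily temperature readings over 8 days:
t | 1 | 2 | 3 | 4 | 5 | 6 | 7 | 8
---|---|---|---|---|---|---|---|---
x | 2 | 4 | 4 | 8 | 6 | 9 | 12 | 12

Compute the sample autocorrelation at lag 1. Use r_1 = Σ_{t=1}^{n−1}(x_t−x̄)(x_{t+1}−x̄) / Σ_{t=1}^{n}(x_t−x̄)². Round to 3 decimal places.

0.535

Mean x̄ = (2 + 4 + 4 + 8 + 6 + 9 + 12 + 12)/8 = 7.1250
Deviations from mean: -5.1250, -3.1250, -3.1250, 0.8750, -1.1250, 1.8750, 4.8750, 4.8750
Σ(x_t−x̄)(x_{t+1}−x̄) = (16.0156) + (9.7656) + (-2.7344) + (-0.9844) + (-2.1094) + (9.1406) + (23.7656) = 52.8594
Denominator Σ(x_t−x̄)² = 98.8750
r_1 = 52.8594 / 98.8750 = 0.535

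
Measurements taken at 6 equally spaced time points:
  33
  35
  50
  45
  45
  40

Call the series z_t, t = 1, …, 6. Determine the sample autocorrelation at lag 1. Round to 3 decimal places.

0.179

Mean z̄ = (33 + 35 + 50 + 45 + 45 + 40)/6 = 41.3333
Σ(z_t−z̄)(z_{t+1}−z̄) = (52.7778) + (-54.8889) + (31.7778) + (13.4444) + (-4.8889) = 38.2222
Denominator Σ(z_t−z̄)² = 213.3333
r_1 = 38.2222 / 213.3333 = 0.179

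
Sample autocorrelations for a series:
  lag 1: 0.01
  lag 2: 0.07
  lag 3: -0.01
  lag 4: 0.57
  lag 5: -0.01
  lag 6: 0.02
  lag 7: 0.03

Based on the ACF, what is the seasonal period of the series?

The largest autocorrelation is r_4 = 0.57; the remaining lags stay at or below 0.07.
The dominant spike at lag 4 indicates a seasonal period of 4.

4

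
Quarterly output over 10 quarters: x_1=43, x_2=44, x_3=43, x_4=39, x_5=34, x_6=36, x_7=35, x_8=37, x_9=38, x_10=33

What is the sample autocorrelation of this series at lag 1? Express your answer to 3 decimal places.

Mean x̄ = (43 + 44 + 43 + 39 + 34 + 36 + 35 + 37 + 38 + 33)/10 = 38.2000
Numerator Σ_{t=1}^{9}(x_t−x̄)(x_{t+1}−x̄) = 77.5600
Denominator Σ(x_t−x̄)² = 141.6000
r_1 = 77.5600 / 141.6000 = 0.548

0.548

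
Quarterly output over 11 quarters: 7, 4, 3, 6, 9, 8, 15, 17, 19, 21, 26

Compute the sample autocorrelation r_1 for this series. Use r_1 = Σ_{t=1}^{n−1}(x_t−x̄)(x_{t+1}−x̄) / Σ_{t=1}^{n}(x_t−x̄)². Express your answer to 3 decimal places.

0.719

Mean x̄ = (7 + 4 + 3 + 6 + 9 + 8 + 15 + 17 + 19 + 21 + 26)/11 = 12.2727
Numerator Σ_{t=1}^{10}(x_t−x̄)(x_{t+1}−x̄) = 424.5620
Denominator Σ(x_t−x̄)² = 590.1818
r_1 = 424.5620 / 590.1818 = 0.719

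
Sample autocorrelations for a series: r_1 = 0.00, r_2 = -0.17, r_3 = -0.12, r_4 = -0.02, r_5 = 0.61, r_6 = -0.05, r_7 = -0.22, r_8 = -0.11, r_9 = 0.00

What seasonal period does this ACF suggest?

5

The largest autocorrelation is r_5 = 0.61; the remaining lags stay at or below 0.00.
The dominant spike at lag 5 indicates a seasonal period of 5.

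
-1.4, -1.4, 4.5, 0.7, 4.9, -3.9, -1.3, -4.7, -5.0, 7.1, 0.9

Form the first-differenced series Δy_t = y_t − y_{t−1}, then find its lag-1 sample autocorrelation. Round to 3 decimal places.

-0.538

First differences Δy: 0.0, 5.9, -3.8, 4.2, -8.8, 2.6, -3.4, -0.3, 12.1, -6.2
Mean of differences = 0.2300
Numerator Σ(Δy_t−Δȳ)(Δy_{t+1}−Δȳ) = -186.6979
Denominator Σ(Δy_t−Δȳ)² = 347.0610
r_1(Δy) = -186.6979 / 347.0610 = -0.538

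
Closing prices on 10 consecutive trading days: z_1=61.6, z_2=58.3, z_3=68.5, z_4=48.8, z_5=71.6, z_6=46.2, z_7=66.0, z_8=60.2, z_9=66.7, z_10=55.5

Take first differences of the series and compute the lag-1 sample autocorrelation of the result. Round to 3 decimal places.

-0.880

First differences Δz: -3.3, 10.2, -19.7, 22.8, -25.4, 19.8, -5.8, 6.5, -11.2
Mean of differences = -0.6778
Numerator Σ(Δz_t−Δz̄)(Δz_{t+1}−Δz̄) = -1985.9060
Denominator Σ(Δz_t−Δz̄)² = 2257.2556
r_1(Δz) = -1985.9060 / 2257.2556 = -0.880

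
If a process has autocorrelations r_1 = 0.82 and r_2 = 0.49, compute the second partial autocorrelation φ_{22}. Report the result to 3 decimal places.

-0.557

φ_{22} = (r_2 − r_1²) / (1 − r_1²)
r_1² = (0.82)² = 0.6724
Numerator = 0.49 − 0.6724 = -0.1824; denominator = 1 − 0.6724 = 0.3276
φ_{22} = -0.1824 / 0.3276 = -0.557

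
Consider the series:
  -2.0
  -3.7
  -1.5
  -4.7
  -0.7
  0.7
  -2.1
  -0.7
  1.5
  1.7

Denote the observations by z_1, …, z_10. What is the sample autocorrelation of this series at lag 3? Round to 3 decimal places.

Mean z̄ = (-2.0 − 3.7 − 1.5 − 4.7 − 0.7 + 0.7 − 2.1 − 0.7 + 1.5 + 1.7)/10 = -1.1500
Numerator Σ_{t=1}^{7}(z_t−z̄)(z_{t+3}−z̄) = 6.9925
Denominator Σ(z_t−z̄)² = 39.8250
r_3 = 6.9925 / 39.8250 = 0.176

0.176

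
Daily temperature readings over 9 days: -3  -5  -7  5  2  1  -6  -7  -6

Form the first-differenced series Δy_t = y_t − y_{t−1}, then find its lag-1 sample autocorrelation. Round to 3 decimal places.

First differences Δy: -2, -2, 12, -3, -1, -7, -1, 1
Mean of differences = -0.3750
Numerator Σ(Δy_t−Δȳ)(Δy_{t+1}−Δȳ) = -40.8906
Denominator Σ(Δy_t−Δȳ)² = 211.8750
r_1(Δy) = -40.8906 / 211.8750 = -0.193

-0.193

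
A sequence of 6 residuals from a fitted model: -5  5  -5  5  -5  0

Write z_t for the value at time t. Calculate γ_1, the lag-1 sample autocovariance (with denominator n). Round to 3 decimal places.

Mean z̄ = (-5 + 5 − 5 + 5 − 5 + 0)/6 = -0.8333
Σ_{t=1}^{5}(z_t−z̄)(z_{t+1}−z̄) = -100.6944
γ_1 = -100.6944 / 6 = -16.782

-16.782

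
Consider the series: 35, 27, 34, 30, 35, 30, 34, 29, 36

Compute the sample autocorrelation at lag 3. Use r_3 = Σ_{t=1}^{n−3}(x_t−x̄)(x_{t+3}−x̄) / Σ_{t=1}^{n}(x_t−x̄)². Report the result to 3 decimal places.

-0.550

Mean x̄ = (35 + 27 + 34 + 30 + 35 + 30 + 34 + 29 + 36)/9 = 32.2222
Σ(x_t−x̄)(x_{t+3}−x̄) = (-6.1728) + (-14.5062) + (-3.9506) + (-3.9506) + (-8.9506) + (-8.3951) = -45.9259
Denominator Σ(x_t−x̄)² = 83.5556
r_3 = -45.9259 / 83.5556 = -0.550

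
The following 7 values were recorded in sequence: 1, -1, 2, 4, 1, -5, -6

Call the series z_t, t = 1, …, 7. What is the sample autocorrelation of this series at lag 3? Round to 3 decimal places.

Mean z̄ = (1 − 1 + 2 + 4 + 1 − 5 − 6)/7 = -0.5714
Deviations from mean: 1.5714, -0.4286, 2.5714, 4.5714, 1.5714, -4.4286, -5.4286
Σ(z_t−z̄)(z_{t+3}−z̄) = (7.1837) + (-0.6735) + (-11.3878) + (-24.8163) = -29.6939
Denominator Σ(z_t−z̄)² = 81.7143
r_3 = -29.6939 / 81.7143 = -0.363

-0.363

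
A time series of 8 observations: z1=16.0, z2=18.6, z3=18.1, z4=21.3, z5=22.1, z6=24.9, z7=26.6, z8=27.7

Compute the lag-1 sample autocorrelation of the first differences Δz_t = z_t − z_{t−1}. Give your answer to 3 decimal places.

First differences Δz: 2.6, -0.5, 3.2, 0.8, 2.8, 1.7, 1.1
Mean of differences = 1.6714
Numerator Σ(Δz_t−Δz̄)(Δz_{t+1}−Δz̄) = -7.6351
Denominator Σ(Δz_t−Δz̄)² = 10.2743
r_1(Δz) = -7.6351 / 10.2743 = -0.743

-0.743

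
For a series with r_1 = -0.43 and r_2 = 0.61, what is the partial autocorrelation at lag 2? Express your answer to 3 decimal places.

0.522

φ_{22} = (r_2 − r_1²) / (1 − r_1²)
r_1² = (-0.43)² = 0.1849
Numerator = 0.61 − 0.1849 = 0.4251; denominator = 1 − 0.1849 = 0.8151
φ_{22} = 0.4251 / 0.8151 = 0.522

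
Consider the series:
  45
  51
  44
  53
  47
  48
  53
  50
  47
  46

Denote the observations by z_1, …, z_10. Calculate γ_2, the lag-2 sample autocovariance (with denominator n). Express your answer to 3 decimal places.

Mean z̄ = (45 + 51 + 44 + 53 + 47 + 48 + 53 + 50 + 47 + 46)/10 = 48.4000
Σ_{t=1}^{8}(z_t−z̄)(z_{t+2}−z̄) = 13.8800
γ_2 = 13.8800 / 10 = 1.388

1.388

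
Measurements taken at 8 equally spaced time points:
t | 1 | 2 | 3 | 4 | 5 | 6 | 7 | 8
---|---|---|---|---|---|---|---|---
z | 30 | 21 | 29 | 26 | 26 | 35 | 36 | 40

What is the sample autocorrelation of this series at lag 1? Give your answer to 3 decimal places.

0.371

Mean z̄ = (30 + 21 + 29 + 26 + 26 + 35 + 36 + 40)/8 = 30.3750
Deviations from mean: -0.3750, -9.3750, -1.3750, -4.3750, -4.3750, 4.6250, 5.6250, 9.6250
Numerator Σ_{t=1}^{7}(z_t−z̄)(z_{t+1}−z̄) = 101.4844
Denominator Σ(z_t−z̄)² = 273.8750
r_1 = 101.4844 / 273.8750 = 0.371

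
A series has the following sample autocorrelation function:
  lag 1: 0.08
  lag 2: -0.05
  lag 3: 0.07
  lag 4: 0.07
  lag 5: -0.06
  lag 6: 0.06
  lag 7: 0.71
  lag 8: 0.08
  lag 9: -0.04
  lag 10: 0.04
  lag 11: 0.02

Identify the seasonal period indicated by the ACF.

7

The largest autocorrelation is r_7 = 0.71; the remaining lags stay at or below 0.08.
The dominant spike at lag 7 indicates a seasonal period of 7.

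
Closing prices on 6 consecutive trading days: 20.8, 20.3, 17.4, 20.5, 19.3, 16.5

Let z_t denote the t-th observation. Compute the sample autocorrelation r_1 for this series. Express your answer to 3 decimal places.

-0.166

Mean z̄ = (20.8 + 20.3 + 17.4 + 20.5 + 19.3 + 16.5)/6 = 19.1333
Deviations from mean: 1.6667, 1.1667, -1.7333, 1.3667, 0.1667, -2.6333
Σ(z_t−z̄)(z_{t+1}−z̄) = (1.9444) + (-2.0222) + (-2.3689) + (0.2278) + (-0.4389) = -2.6578
Denominator Σ(z_t−z̄)² = 15.9733
r_1 = -2.6578 / 15.9733 = -0.166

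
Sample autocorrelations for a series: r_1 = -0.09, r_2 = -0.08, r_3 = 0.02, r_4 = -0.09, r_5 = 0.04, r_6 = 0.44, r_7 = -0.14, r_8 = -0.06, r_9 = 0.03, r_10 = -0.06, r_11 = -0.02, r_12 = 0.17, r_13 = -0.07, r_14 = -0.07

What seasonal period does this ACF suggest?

6

The largest autocorrelation is r_6 = 0.44, with a weaker echo at lag 12 (0.17); the remaining lags stay at or below 0.04.
The dominant spike at lag 6 indicates a seasonal period of 6.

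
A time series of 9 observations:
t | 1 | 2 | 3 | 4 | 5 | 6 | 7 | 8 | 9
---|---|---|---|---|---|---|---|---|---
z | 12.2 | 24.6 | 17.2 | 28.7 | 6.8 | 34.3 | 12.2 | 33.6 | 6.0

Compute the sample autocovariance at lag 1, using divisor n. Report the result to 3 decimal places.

Mean z̄ = (12.2 + 24.6 + 17.2 + 28.7 + 6.8 + 34.3 + 12.2 + 33.6 + 6.0)/9 = 19.5111
Σ_{t=1}^{8}(z_t−z̄)(z_{t+1}−z̄) = -776.4723
γ_1 = -776.4723 / 9 = -86.275

-86.275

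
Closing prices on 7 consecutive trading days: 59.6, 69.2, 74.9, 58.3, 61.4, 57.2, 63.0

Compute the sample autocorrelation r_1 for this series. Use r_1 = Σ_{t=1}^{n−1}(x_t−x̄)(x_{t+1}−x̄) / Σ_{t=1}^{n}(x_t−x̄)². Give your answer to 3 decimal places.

0.045

Mean x̄ = (59.6 + 69.2 + 74.9 + 58.3 + 61.4 + 57.2 + 63.0)/7 = 63.3714
Deviations from mean: -3.7714, 5.8286, 11.5286, -5.0714, -1.9714, -6.1714, -0.3714
Σ(x_t−x̄)(x_{t+1}−x̄) = (-21.9820) + (67.1951) + (-58.4663) + (9.9980) + (12.1665) + (2.2922) = 11.2035
Denominator Σ(x_t−x̄)² = 248.9343
r_1 = 11.2035 / 248.9343 = 0.045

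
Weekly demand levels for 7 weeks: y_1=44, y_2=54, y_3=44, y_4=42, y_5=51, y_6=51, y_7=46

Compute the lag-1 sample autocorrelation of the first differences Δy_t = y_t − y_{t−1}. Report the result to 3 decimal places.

-0.314

First differences Δy: 10, -10, -2, 9, 0, -5
Mean of differences = 0.3333
Numerator Σ(Δy_t−Δȳ)(Δy_{t+1}−Δȳ) = -97.1111
Denominator Σ(Δy_t−Δȳ)² = 309.3333
r_1(Δy) = -97.1111 / 309.3333 = -0.314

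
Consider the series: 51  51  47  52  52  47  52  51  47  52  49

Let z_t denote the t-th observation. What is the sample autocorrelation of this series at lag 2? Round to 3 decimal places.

Mean z̄ = (51 + 51 + 47 + 52 + 52 + 47 + 52 + 51 + 47 + 52 + 49)/11 = 50.0909
Numerator Σ_{t=1}^{9}(z_t−z̄)(z_{t+2}−z̄) = -12.8347
Denominator Σ(z_t−z̄)² = 46.9091
r_2 = -12.8347 / 46.9091 = -0.274

-0.274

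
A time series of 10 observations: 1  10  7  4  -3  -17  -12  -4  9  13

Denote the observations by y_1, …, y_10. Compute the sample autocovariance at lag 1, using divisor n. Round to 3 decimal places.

48.416

Mean ȳ = (1 + 10 + 7 + 4 − 3 − 17 − 12 − 4 + 9 + 13)/10 = 0.8000
Σ_{t=1}^{9}(y_t−ȳ)(y_{t+1}−ȳ) = 484.1600
γ_1 = 484.1600 / 10 = 48.416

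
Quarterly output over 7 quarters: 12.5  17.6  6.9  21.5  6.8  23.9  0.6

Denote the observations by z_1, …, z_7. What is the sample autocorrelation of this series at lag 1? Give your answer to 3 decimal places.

-0.760

Mean z̄ = (12.5 + 17.6 + 6.9 + 21.5 + 6.8 + 23.9 + 0.6)/7 = 12.8286
Deviations from mean: -0.3286, 4.7714, -5.9286, 8.6714, -6.0286, 11.0714, -12.2286
Σ(z_t−z̄)(z_{t+1}−z̄) = (-1.5678) + (-28.2878) + (-51.4092) + (-52.2763) + (-66.7449) + (-135.3878) = -335.6737
Denominator Σ(z_t−z̄)² = 441.6743
r_1 = -335.6737 / 441.6743 = -0.760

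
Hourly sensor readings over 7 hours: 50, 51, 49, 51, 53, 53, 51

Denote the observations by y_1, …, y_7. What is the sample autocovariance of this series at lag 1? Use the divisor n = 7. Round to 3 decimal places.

0.528

Mean ȳ = (50 + 51 + 49 + 51 + 53 + 53 + 51)/7 = 51.1429
Deviations: -1.1429, -0.1429, -2.1429, -0.1429, 1.8571, 1.8571, -0.1429
Σ_{t=1}^{6}(y_t−ȳ)(y_{t+1}−ȳ) = 3.6939
γ_1 = 3.6939 / 7 = 0.528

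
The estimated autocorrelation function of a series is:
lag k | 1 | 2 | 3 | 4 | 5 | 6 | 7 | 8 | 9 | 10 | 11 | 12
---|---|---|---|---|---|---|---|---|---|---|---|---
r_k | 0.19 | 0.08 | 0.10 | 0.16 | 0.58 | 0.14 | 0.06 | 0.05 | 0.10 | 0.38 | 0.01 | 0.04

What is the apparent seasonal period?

5

The largest autocorrelation is r_5 = 0.58, with a weaker echo at lag 10 (0.38); the remaining lags stay at or below 0.19.
The dominant spike at lag 5 indicates a seasonal period of 5.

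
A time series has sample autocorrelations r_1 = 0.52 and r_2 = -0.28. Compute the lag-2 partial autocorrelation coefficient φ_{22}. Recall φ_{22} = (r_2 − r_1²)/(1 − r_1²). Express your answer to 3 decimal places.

φ_{22} = (r_2 − r_1²) / (1 − r_1²)
r_1² = (0.52)² = 0.2704
Numerator = -0.28 − 0.2704 = -0.5504; denominator = 1 − 0.2704 = 0.7296
φ_{22} = -0.5504 / 0.7296 = -0.754

-0.754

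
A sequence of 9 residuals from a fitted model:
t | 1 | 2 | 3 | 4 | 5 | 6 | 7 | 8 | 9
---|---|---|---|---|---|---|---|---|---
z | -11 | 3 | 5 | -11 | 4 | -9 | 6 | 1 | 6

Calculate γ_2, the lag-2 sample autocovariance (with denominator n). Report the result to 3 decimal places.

Mean z̄ = (-11 + 3 + 5 − 11 + 4 − 9 + 6 + 1 + 6)/9 = -0.6667
Σ_{t=1}^{7}(z_t−z̄)(z_{t+2}−z̄) = 77.7778
γ_2 = 77.7778 / 9 = 8.642

8.642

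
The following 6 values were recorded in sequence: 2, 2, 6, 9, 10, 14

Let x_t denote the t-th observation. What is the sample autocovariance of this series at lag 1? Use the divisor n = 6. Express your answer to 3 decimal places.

9.190

Mean x̄ = (2 + 2 + 6 + 9 + 10 + 14)/6 = 7.1667
Σ_{t=1}^{5}(x_t−x̄)(x_{t+1}−x̄) = 55.1389
γ_1 = 55.1389 / 6 = 9.190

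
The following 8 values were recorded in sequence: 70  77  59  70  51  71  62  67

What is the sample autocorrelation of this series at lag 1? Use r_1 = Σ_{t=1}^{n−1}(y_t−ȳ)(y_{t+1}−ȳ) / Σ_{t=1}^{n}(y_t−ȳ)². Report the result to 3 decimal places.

-0.471

Mean ȳ = (70 + 77 + 59 + 70 + 51 + 71 + 62 + 67)/8 = 65.8750
Σ(y_t−ȳ)(y_{t+1}−ȳ) = (45.8906) + (-76.4844) + (-28.3594) + (-61.3594) + (-76.2344) + (-19.8594) + (-4.3594) = -220.7656
Denominator Σ(y_t−ȳ)² = 468.8750
r_1 = -220.7656 / 468.8750 = -0.471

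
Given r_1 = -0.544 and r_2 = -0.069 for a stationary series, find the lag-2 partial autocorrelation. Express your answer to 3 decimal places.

φ_{22} = (r_2 − r_1²) / (1 − r_1²)
r_1² = (-0.544)² = 0.295936
Numerator = -0.069 − 0.2959 = -0.3649; denominator = 1 − 0.2959 = 0.7041
φ_{22} = -0.3649 / 0.7041 = -0.518

-0.518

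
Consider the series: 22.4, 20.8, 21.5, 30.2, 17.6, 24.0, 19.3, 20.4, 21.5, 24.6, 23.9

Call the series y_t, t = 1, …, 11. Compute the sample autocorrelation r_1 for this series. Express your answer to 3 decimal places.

Mean ȳ = (22.4 + 20.8 + 21.5 + 30.2 + 17.6 + 24.0 + 19.3 + 20.4 + 21.5 + 24.6 + 23.9)/11 = 22.3818
Numerator Σ_{t=1}^{10}(y_t−ȳ)(y_{t+1}−ȳ) = -46.3712
Denominator Σ(y_t−ȳ)² = 111.3164
r_1 = -46.3712 / 111.3164 = -0.417

-0.417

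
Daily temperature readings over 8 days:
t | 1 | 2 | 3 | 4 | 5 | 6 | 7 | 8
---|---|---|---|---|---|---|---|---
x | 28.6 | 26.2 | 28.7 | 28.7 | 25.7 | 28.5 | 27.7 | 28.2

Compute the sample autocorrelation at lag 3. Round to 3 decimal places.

Mean x̄ = (28.6 + 26.2 + 28.7 + 28.7 + 25.7 + 28.5 + 27.7 + 28.2)/8 = 27.7875
Deviations from mean: 0.8125, -1.5875, 0.9125, 0.9125, -2.0875, 0.7125, -0.0875, 0.4125
Σ(x_t−x̄)(x_{t+3}−x̄) = (0.7414) + (3.3139) + (0.6502) + (-0.0798) + (-0.8611) = 3.7645
Denominator Σ(x_t−x̄)² = 9.8888
r_3 = 3.7645 / 9.8888 = 0.381

0.381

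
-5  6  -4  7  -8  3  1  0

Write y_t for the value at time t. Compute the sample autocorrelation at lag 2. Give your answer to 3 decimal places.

Mean ȳ = (-5 + 6 − 4 + 7 − 8 + 3 + 1 + 0)/8 = 0.0000
Deviations from mean: -5.0000, 6.0000, -4.0000, 7.0000, -8.0000, 3.0000, 1.0000, 0.0000
Numerator Σ_{t=1}^{6}(y_t−ȳ)(y_{t+2}−ȳ) = 107.0000
Denominator Σ(y_t−ȳ)² = 200.0000
r_2 = 107.0000 / 200.0000 = 0.535

0.535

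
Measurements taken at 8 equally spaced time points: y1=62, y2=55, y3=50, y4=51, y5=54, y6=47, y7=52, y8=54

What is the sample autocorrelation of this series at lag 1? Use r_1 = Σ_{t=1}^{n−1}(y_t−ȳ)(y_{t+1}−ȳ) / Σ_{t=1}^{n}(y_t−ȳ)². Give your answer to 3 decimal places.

0.118

Mean ȳ = (62 + 55 + 50 + 51 + 54 + 47 + 52 + 54)/8 = 53.1250
Deviations from mean: 8.8750, 1.8750, -3.1250, -2.1250, 0.8750, -6.1250, -1.1250, 0.8750
Numerator Σ_{t=1}^{7}(y_t−ȳ)(y_{t+1}−ȳ) = 16.1094
Denominator Σ(y_t−ȳ)² = 136.8750
r_1 = 16.1094 / 136.8750 = 0.118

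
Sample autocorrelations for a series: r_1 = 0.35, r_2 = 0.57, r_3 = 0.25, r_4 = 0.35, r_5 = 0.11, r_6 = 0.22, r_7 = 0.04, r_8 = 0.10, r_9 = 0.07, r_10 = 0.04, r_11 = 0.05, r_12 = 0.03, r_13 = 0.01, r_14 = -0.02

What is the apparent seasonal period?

The largest autocorrelation is r_2 = 0.57; the remaining lags stay at or below 0.35.
The dominant spike at lag 2 indicates a seasonal period of 2.

2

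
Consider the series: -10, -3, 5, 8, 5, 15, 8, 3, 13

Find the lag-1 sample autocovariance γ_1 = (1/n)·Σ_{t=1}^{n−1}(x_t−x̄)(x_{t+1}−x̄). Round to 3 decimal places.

Mean x̄ = (-10 − 3 + 5 + 8 + 5 + 15 + 8 + 3 + 13)/9 = 4.8889
Σ_{t=1}^{8}(x_t−x̄)(x_{t+1}−x̄) = 128.6543
γ_1 = 128.6543 / 9 = 14.295

14.295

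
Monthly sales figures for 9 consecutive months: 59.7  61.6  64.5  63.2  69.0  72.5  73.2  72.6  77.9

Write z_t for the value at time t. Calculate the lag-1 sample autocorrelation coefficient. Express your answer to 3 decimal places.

0.592

Mean z̄ = (59.7 + 61.6 + 64.5 + 63.2 + 69.0 + 72.5 + 73.2 + 72.6 + 77.9)/9 = 68.2444
Numerator Σ_{t=1}^{8}(z_t−z̄)(z_{t+1}−z̄) = 184.6736
Denominator Σ(z_t−z̄)² = 312.0622
r_1 = 184.6736 / 312.0622 = 0.592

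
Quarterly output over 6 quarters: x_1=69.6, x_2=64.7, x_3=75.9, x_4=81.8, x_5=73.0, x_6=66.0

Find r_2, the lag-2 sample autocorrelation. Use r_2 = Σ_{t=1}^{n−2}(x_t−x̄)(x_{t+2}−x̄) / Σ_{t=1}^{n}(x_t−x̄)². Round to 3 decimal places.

Mean x̄ = (69.6 + 64.7 + 75.9 + 81.8 + 73.0 + 66.0)/6 = 71.8333
Numerator Σ_{t=1}^{4}(x_t−x̄)(x_{t+2}−x̄) = -133.5722
Denominator Σ(x_t−x̄)² = 207.1333
r_2 = -133.5722 / 207.1333 = -0.645

-0.645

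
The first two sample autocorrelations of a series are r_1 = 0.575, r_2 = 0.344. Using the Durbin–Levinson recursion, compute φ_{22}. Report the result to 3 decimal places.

φ_{22} = (r_2 − r_1²) / (1 − r_1²)
r_1² = (0.575)² = 0.330625
Numerator = 0.344 − 0.3306 = 0.0134; denominator = 1 − 0.3306 = 0.6694
φ_{22} = 0.0134 / 0.6694 = 0.020

0.020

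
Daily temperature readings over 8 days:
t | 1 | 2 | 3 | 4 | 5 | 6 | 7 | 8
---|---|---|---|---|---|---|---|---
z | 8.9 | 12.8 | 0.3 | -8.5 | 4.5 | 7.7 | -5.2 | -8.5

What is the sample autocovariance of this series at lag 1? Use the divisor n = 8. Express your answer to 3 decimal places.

12.015

Mean z̄ = (8.9 + 12.8 + 0.3 − 8.5 + 4.5 + 7.7 − 5.2 − 8.5)/8 = 1.5000
Σ_{t=1}^{7}(z_t−z̄)(z_{t+1}−z̄) = 96.1200
γ_1 = 96.1200 / 8 = 12.015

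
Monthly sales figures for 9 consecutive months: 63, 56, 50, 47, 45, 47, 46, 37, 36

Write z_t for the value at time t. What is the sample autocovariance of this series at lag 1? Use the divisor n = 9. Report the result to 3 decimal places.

32.361

Mean z̄ = (63 + 56 + 50 + 47 + 45 + 47 + 46 + 37 + 36)/9 = 47.4444
Σ_{t=1}^{8}(z_t−z̄)(z_{t+1}−z̄) = 291.2469
γ_1 = 291.2469 / 9 = 32.361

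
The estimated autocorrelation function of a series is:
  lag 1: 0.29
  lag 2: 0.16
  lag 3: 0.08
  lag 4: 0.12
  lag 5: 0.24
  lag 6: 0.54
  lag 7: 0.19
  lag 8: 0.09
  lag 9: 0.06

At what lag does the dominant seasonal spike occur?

6

The largest autocorrelation is r_6 = 0.54; the remaining lags stay at or below 0.29. The elevated value at lag 1 (0.29), dropping to 0.16 at lag 2, reflects decaying short-term dependence rather than seasonality.
The dominant spike at lag 6 indicates a seasonal period of 6.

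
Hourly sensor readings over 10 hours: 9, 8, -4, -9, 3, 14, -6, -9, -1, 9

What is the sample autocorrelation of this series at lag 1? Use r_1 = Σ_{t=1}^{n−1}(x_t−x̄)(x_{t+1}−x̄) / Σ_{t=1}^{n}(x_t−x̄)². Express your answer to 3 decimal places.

Mean x̄ = (9 + 8 − 4 − 9 + 3 + 14 − 6 − 9 − 1 + 9)/10 = 1.4000
Numerator Σ_{t=1}^{9}(x_t−x̄)(x_{t+1}−x̄) = 64.6400
Denominator Σ(x_t−x̄)² = 626.4000
r_1 = 64.6400 / 626.4000 = 0.103

0.103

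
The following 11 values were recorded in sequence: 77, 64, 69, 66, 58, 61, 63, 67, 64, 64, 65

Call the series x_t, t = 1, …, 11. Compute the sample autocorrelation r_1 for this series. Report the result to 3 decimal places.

0.061

Mean x̄ = (77 + 64 + 69 + 66 + 58 + 61 + 63 + 67 + 64 + 64 + 65)/11 = 65.2727
Numerator Σ_{t=1}^{10}(x_t−x̄)(x_{t+1}−x̄) = 14.3802
Denominator Σ(x_t−x̄)² = 236.1818
r_1 = 14.3802 / 236.1818 = 0.061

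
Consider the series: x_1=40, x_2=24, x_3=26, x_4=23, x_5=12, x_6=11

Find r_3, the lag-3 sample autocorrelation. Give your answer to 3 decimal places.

-0.084

Mean x̄ = (40 + 24 + 26 + 23 + 12 + 11)/6 = 22.6667
Σ(x_t−x̄)(x_{t+3}−x̄) = (5.7778) + (-14.2222) + (-38.8889) = -47.3333
Denominator Σ(x_t−x̄)² = 563.3333
r_3 = -47.3333 / 563.3333 = -0.084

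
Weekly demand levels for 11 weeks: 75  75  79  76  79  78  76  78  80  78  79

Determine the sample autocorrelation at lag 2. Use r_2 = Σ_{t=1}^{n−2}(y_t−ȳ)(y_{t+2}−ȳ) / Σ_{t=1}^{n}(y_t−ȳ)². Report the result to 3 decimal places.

-0.013

Mean ȳ = (75 + 75 + 79 + 76 + 79 + 78 + 76 + 78 + 80 + 78 + 79)/11 = 77.5455
Numerator Σ_{t=1}^{9}(y_t−ȳ)(y_{t+2}−ȳ) = -0.4132
Denominator Σ(y_t−ȳ)² = 30.7273
r_2 = -0.4132 / 30.7273 = -0.013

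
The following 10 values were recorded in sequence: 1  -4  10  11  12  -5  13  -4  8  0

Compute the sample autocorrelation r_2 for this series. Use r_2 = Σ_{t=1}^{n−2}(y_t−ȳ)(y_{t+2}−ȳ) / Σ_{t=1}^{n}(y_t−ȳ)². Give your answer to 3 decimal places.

Mean ȳ = (1 − 4 + 10 + 11 + 12 − 5 + 13 − 4 + 8 + 0)/10 = 4.2000
Numerator Σ_{t=1}^{8}(y_t−ȳ)(y_{t+2}−ȳ) = 120.3200
Denominator Σ(y_t−ȳ)² = 479.6000
r_2 = 120.3200 / 479.6000 = 0.251

0.251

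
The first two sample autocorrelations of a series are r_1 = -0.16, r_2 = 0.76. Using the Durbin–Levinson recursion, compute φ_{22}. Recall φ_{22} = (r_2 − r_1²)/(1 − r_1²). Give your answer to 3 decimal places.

0.754

φ_{22} = (r_2 − r_1²) / (1 − r_1²)
r_1² = (-0.16)² = 0.0256
Numerator = 0.76 − 0.0256 = 0.7344; denominator = 1 − 0.0256 = 0.9744
φ_{22} = 0.7344 / 0.9744 = 0.754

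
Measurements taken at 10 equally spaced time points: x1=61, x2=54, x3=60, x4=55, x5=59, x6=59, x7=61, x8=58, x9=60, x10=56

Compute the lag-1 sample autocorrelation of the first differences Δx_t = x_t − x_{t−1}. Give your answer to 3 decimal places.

-0.698

First differences Δx: -7, 6, -5, 4, 0, 2, -3, 2, -4
Mean of differences = -0.5556
Numerator Σ(Δx_t−Δx̄)(Δx_{t+1}−Δx̄) = -108.9753
Denominator Σ(Δx_t−Δx̄)² = 156.2222
r_1(Δx) = -108.9753 / 156.2222 = -0.698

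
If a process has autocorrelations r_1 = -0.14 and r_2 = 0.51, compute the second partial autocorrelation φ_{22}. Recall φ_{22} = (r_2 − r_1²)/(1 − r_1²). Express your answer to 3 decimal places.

0.500

φ_{22} = (r_2 − r_1²) / (1 − r_1²)
r_1² = (-0.14)² = 0.0196
Numerator = 0.51 − 0.0196 = 0.4904; denominator = 1 − 0.0196 = 0.9804
φ_{22} = 0.4904 / 0.9804 = 0.500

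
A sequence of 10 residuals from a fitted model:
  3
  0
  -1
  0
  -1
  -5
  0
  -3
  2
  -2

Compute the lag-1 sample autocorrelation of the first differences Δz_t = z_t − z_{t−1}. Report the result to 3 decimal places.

First differences Δz: -3, -1, 1, -1, -4, 5, -3, 5, -4
Mean of differences = -0.5556
Numerator Σ(Δz_t−Δz̄)(Δz_{t+1}−Δz̄) = -64.1975
Denominator Σ(Δz_t−Δz̄)² = 100.2222
r_1(Δz) = -64.1975 / 100.2222 = -0.641

-0.641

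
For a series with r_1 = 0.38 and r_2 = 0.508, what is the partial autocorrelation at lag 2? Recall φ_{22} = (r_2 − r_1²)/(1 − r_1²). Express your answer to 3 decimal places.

0.425

φ_{22} = (r_2 − r_1²) / (1 − r_1²)
r_1² = (0.38)² = 0.1444
Numerator = 0.508 − 0.1444 = 0.3636; denominator = 1 − 0.1444 = 0.8556
φ_{22} = 0.3636 / 0.8556 = 0.425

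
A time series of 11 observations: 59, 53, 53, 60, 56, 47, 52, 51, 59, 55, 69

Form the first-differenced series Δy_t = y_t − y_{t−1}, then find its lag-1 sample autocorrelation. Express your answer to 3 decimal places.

-0.297

First differences Δy: -6, 0, 7, -4, -9, 5, -1, 8, -4, 14
Mean of differences = 1.0000
Numerator Σ(Δy_t−Δȳ)(Δy_{t+1}−Δȳ) = -141.0000
Denominator Σ(Δy_t−Δȳ)² = 474.0000
r_1(Δy) = -141.0000 / 474.0000 = -0.297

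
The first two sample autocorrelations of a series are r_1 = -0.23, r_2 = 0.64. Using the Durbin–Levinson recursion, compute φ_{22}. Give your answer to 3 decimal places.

0.620

φ_{22} = (r_2 − r_1²) / (1 − r_1²)
r_1² = (-0.23)² = 0.0529
Numerator = 0.64 − 0.0529 = 0.5871; denominator = 1 − 0.0529 = 0.9471
φ_{22} = 0.5871 / 0.9471 = 0.620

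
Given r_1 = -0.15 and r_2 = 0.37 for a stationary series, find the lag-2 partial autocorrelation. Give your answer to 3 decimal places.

0.355

φ_{22} = (r_2 − r_1²) / (1 − r_1²)
r_1² = (-0.15)² = 0.0225
Numerator = 0.37 − 0.0225 = 0.3475; denominator = 1 − 0.0225 = 0.9775
φ_{22} = 0.3475 / 0.9775 = 0.355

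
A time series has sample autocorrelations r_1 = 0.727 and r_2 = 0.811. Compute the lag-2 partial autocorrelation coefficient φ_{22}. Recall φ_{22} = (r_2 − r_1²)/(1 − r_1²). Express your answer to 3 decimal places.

0.599

φ_{22} = (r_2 − r_1²) / (1 − r_1²)
r_1² = (0.727)² = 0.528529
Numerator = 0.811 − 0.5285 = 0.2825; denominator = 1 − 0.5285 = 0.4715
φ_{22} = 0.2825 / 0.4715 = 0.599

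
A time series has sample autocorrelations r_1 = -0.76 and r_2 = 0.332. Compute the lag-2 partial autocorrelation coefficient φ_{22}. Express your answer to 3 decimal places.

φ_{22} = (r_2 − r_1²) / (1 − r_1²)
r_1² = (-0.76)² = 0.5776
Numerator = 0.332 − 0.5776 = -0.2456; denominator = 1 − 0.5776 = 0.4224
φ_{22} = -0.2456 / 0.4224 = -0.581

-0.581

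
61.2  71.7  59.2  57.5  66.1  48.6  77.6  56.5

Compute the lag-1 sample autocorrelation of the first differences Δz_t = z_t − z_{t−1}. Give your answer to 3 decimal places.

-0.720

First differences Δz: 10.5, -12.5, -1.7, 8.6, -17.5, 29.0, -21.1
Mean of differences = -0.6714
Numerator Σ(Δz_t−Δz̄)(Δz_{t+1}−Δz̄) = -1391.0094
Denominator Σ(Δz_t−Δz̄)² = 1932.6543
r_1(Δz) = -1391.0094 / 1932.6543 = -0.720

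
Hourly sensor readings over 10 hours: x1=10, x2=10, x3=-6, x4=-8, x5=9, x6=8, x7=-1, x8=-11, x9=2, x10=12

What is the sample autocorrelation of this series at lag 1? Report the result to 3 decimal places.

0.121

Mean x̄ = (10 + 10 − 6 − 8 + 9 + 8 − 1 − 11 + 2 + 12)/10 = 2.5000
Numerator Σ_{t=1}^{9}(x_t−x̄)(x_{t+1}−x̄) = 79.2500
Denominator Σ(x_t−x̄)² = 652.5000
r_1 = 79.2500 / 652.5000 = 0.121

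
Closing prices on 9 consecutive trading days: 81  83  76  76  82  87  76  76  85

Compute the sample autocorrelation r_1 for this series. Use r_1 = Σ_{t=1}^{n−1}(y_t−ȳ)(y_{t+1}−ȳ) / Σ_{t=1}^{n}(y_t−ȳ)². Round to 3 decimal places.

Mean ȳ = (81 + 83 + 76 + 76 + 82 + 87 + 76 + 76 + 85)/9 = 80.2222
Numerator Σ_{t=1}^{8}(y_t−ȳ)(y_{t+1}−ȳ) = -18.1605
Denominator Σ(y_t−ȳ)² = 151.5556
r_1 = -18.1605 / 151.5556 = -0.120

-0.120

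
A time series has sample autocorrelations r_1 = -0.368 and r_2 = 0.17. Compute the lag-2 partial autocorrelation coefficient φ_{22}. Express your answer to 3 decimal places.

0.040

φ_{22} = (r_2 − r_1²) / (1 − r_1²)
r_1² = (-0.368)² = 0.135424
Numerator = 0.17 − 0.1354 = 0.0346; denominator = 1 − 0.1354 = 0.8646
φ_{22} = 0.0346 / 0.8646 = 0.040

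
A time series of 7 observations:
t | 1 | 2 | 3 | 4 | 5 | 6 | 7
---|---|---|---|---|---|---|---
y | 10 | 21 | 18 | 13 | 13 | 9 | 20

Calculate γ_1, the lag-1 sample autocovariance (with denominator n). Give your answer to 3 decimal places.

-4.595

Mean ȳ = (10 + 21 + 18 + 13 + 13 + 9 + 20)/7 = 14.8571
Deviations: -4.8571, 6.1429, 3.1429, -1.8571, -1.8571, -5.8571, 5.1429
Σ_{t=1}^{6}(y_t−ȳ)(y_{t+1}−ȳ) = -32.1633
γ_1 = -32.1633 / 7 = -4.595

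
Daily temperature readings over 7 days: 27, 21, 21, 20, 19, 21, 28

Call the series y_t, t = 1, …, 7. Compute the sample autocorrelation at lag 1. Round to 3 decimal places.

0.056

Mean ȳ = (27 + 21 + 21 + 20 + 19 + 21 + 28)/7 = 22.4286
Deviations from mean: 4.5714, -1.4286, -1.4286, -2.4286, -3.4286, -1.4286, 5.5714
Σ(y_t−ȳ)(y_{t+1}−ȳ) = (-6.5306) + (2.0408) + (3.4694) + (8.3265) + (4.8980) + (-7.9592) = 4.2449
Denominator Σ(y_t−ȳ)² = 75.7143
r_1 = 4.2449 / 75.7143 = 0.056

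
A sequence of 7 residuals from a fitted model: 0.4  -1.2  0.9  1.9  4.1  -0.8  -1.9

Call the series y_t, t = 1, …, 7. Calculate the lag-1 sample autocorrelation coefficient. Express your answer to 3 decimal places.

Mean ȳ = (0.4 − 1.2 + 0.9 + 1.9 + 4.1 − 0.8 − 1.9)/7 = 0.4857
Deviations from mean: -0.0857, -1.6857, 0.4143, 1.4143, 3.6143, -1.2857, -2.3857
Σ(y_t−ȳ)(y_{t+1}−ȳ) = (0.1445) + (-0.6984) + (0.5859) + (5.1116) + (-4.6469) + (3.0673) = 3.5641
Denominator Σ(y_t−ȳ)² = 25.4286
r_1 = 3.5641 / 25.4286 = 0.140

0.140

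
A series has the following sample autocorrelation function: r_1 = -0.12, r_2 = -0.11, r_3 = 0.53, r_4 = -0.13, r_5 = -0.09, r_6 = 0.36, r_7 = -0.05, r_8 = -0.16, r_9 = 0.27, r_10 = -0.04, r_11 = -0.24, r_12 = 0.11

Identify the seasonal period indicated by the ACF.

3

The largest autocorrelation is r_3 = 0.53, with weaker echoes at lags 6 (0.36) and 9 (0.27); the remaining lags stay at or below 0.11.
The dominant spike at lag 3 indicates a seasonal period of 3.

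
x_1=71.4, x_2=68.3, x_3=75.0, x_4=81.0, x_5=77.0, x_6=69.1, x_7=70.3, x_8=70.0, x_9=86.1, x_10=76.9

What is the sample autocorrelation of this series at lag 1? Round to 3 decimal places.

0.129

Mean x̄ = (71.4 + 68.3 + 75.0 + 81.0 + 77.0 + 69.1 + 70.3 + 70.0 + 86.1 + 76.9)/10 = 74.5100
Numerator Σ_{t=1}^{9}(x_t−x̄)(x_{t+1}−x̄) = 39.3319
Denominator Σ(x_t−x̄)² = 304.1690
r_1 = 39.3319 / 304.1690 = 0.129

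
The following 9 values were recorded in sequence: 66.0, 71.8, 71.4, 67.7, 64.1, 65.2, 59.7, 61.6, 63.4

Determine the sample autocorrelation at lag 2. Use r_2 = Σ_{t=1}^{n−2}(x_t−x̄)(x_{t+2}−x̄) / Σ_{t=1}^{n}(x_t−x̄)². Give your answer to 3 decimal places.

Mean x̄ = (66.0 + 71.8 + 71.4 + 67.7 + 64.1 + 65.2 + 59.7 + 61.6 + 63.4)/9 = 65.6556
Numerator Σ_{t=1}^{7}(x_t−x̄)(x_{t+2}−x̄) = 29.2183
Denominator Σ(x_t−x̄)² = 134.6822
r_2 = 29.2183 / 134.6822 = 0.217

0.217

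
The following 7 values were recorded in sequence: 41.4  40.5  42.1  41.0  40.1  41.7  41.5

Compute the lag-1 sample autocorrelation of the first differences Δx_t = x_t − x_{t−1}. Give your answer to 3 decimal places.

-0.500

First differences Δx: -0.9, 1.6, -1.1, -0.9, 1.6, -0.2
Mean of differences = 0.0167
Numerator Σ(Δx_t−Δx̄)(Δx_{t+1}−Δx̄) = -3.9903
Denominator Σ(Δx_t−Δx̄)² = 7.9883
r_1(Δx) = -3.9903 / 7.9883 = -0.500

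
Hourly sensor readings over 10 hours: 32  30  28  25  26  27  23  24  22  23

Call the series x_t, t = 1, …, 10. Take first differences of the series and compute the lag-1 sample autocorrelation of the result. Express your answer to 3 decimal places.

First differences Δx: -2, -2, -3, 1, 1, -4, 1, -2, 1
Mean of differences = -1.0000
Numerator Σ(Δx_t−Δx̄)(Δx_{t+1}−Δx̄) = -13.0000
Denominator Σ(Δx_t−Δx̄)² = 32.0000
r_1(Δx) = -13.0000 / 32.0000 = -0.406

-0.406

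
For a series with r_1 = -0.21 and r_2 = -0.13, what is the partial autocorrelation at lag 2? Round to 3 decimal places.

φ_{22} = (r_2 − r_1²) / (1 − r_1²)
r_1² = (-0.21)² = 0.0441
Numerator = -0.13 − 0.0441 = -0.1741; denominator = 1 − 0.0441 = 0.9559
φ_{22} = -0.1741 / 0.9559 = -0.182

-0.182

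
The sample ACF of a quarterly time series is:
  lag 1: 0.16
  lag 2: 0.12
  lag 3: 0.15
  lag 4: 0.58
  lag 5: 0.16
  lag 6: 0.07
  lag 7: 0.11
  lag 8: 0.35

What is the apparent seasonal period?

4

The largest autocorrelation is r_4 = 0.58, with a weaker echo at lag 8 (0.35); the remaining lags stay at or below 0.16.
The dominant spike at lag 4 indicates a seasonal period of 4.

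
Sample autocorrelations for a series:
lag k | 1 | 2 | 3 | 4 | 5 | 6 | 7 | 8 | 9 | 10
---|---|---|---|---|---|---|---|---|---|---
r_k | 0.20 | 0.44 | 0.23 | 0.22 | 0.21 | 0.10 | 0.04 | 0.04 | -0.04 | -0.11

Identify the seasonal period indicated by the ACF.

The largest autocorrelation is r_2 = 0.44; the remaining lags stay at or below 0.23.
The dominant spike at lag 2 indicates a seasonal period of 2.

2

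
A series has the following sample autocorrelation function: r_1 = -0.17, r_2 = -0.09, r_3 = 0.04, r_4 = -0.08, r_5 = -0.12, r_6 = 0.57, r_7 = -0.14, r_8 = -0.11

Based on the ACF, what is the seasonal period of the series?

The largest autocorrelation is r_6 = 0.57; the remaining lags stay at or below 0.04.
The dominant spike at lag 6 indicates a seasonal period of 6.

6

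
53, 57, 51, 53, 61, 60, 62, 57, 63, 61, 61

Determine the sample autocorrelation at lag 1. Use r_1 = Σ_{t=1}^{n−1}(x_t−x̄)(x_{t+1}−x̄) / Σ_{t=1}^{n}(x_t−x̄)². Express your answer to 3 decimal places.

Mean x̄ = (53 + 57 + 51 + 53 + 61 + 60 + 62 + 57 + 63 + 61 + 61)/11 = 58.0909
Numerator Σ_{t=1}^{10}(x_t−x̄)(x_{t+1}−x̄) = 60.7190
Denominator Σ(x_t−x̄)² = 172.9091
r_1 = 60.7190 / 172.9091 = 0.351

0.351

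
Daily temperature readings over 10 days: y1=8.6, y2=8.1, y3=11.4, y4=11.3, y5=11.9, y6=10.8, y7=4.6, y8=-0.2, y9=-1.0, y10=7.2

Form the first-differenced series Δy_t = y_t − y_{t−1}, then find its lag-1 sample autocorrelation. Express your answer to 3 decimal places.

First differences Δy: -0.5, 3.3, -0.1, 0.6, -1.1, -6.2, -4.8, -0.8, 8.2
Mean of differences = -0.1556
Numerator Σ(Δy_t−Δȳ)(Δy_{t+1}−Δȳ) = 29.7202
Denominator Σ(Δy_t−Δȳ)² = 141.8622
r_1(Δy) = 29.7202 / 141.8622 = 0.210

0.210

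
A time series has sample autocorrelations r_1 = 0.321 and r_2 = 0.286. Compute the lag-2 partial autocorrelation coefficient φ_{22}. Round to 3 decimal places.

φ_{22} = (r_2 − r_1²) / (1 − r_1²)
r_1² = (0.321)² = 0.103041
Numerator = 0.286 − 0.1030 = 0.1830; denominator = 1 − 0.1030 = 0.8970
φ_{22} = 0.1830 / 0.8970 = 0.204

0.204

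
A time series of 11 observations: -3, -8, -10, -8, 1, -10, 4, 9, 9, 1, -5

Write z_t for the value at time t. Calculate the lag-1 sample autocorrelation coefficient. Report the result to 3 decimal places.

Mean z̄ = (-3 − 8 − 10 − 8 + 1 − 10 + 4 + 9 + 9 + 1 − 5)/11 = -1.8182
Numerator Σ_{t=1}^{10}(z_t−z̄)(z_{t+1}−z̄) = 221.8760
Denominator Σ(z_t−z̄)² = 505.6364
r_1 = 221.8760 / 505.6364 = 0.439

0.439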